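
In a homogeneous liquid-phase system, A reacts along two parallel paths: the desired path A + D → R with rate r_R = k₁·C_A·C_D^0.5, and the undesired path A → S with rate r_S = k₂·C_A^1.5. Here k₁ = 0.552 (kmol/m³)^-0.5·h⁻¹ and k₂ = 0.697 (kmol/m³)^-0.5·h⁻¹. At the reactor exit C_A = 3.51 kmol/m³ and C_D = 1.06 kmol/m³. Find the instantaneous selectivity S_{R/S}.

0.435

S_{R/S} = r_R/r_S = (k₁·C_A·C_D^0.5)/(k₂·C_A^1.5) = (k₁/k₂)·C_A^-0.5·C_D^0.5.
= (0.552×3.510×1.060^0.5) / (0.697×3.510^1.5) = 1.995/4.583 = 0.435.
The undesired path is higher order in A, so low C_A (CSTR or dilute feed) favours R.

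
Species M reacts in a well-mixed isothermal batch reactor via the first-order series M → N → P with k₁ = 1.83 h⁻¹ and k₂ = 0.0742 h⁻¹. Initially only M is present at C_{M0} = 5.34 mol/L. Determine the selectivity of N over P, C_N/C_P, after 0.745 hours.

Solving the coupled first-order balances gives C_N(t) = [k₁/(k₂−k₁)]·C_{M0}·(e^(−k₁t) − e^(−k₂t)).
e^(−k₁t) = e^(−1.83×0.745) = e^(−1.363) = 0.2558; e^(−k₂t) = e^(−0.05528) = 0.9462.
C_N = 1.83×5.34/(0.0742−1.83) × (0.2558−0.9462) = (-5.566)×(-0.6904) = 3.843 mol/L.
C_M = C_{M0}e^(−k₁t) = 1.366 mol/L, so C_P = C_{M0}−C_M−C_N = 0.1314 mol/L; C_N/C_P = 29.2.

29.2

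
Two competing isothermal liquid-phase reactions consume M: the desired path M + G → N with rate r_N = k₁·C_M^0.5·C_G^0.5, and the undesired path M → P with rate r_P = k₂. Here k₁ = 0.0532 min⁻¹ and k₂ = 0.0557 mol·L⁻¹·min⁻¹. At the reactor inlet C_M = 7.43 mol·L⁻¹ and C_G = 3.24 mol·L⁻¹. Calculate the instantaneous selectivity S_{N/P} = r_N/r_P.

S_{N/P} = r_N/r_P = (k₁·C_M^0.5·C_G^0.5)/(k₂) = (k₁/k₂)·C_M^0.5·C_G^0.5.
= (0.0532×7.430^0.5×3.240^0.5) / (0.0557) = 0.2610/0.05570 = 4.69.
Since the desired path is higher order in M, keeping C_M high (PFR or concentrated feed) favours N.

4.69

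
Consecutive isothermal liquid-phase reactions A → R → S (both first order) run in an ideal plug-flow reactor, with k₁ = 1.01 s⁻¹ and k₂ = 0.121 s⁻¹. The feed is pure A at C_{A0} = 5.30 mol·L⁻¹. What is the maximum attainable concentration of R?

3.97 mol·L⁻¹

At the optimum, C_{R,max}/C_{A0} = (k₁/k₂)^[k₂/(k₂−k₁)].
= (1.01/0.121)^(0.121/(0.121−1.01)) = (8.347)^(-0.1361) = 0.7492.
C_{R,max} = 0.7492×5.30 = 3.97 mol·L⁻¹.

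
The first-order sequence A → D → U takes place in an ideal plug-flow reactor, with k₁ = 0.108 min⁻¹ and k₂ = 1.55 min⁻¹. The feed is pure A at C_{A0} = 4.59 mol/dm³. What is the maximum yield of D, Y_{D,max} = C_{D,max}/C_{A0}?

0.0571

Evaluating C_D at τ_opt = ln(k₂/k₁)/(k₂−k₁) gives C_{D,max}/C_{A0} = (k₁/k₂)^[k₂/(k₂−k₁)].
= (0.108/1.55)^(1.55/(1.55−0.108)) = (0.06968)^(1.075) = 0.05707.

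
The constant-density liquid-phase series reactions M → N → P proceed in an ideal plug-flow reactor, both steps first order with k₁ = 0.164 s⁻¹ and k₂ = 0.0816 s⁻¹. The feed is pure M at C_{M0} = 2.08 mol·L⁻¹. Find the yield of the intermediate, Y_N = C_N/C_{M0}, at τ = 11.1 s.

0.482

Solving the coupled first-order balances gives C_N(τ) = [k₁/(k₂−k₁)]·C_{M0}·(e^(−k₁τ) − e^(−k₂τ)).
e^(−k₁τ) = e^(−0.164×11.1) = e^(−1.820) = 0.1620; e^(−k₂τ) = e^(−0.9058) = 0.4042.
C_N = 0.164×2.08/(0.0816−0.164) × (0.1620−0.4042) = (-4.140)×(-0.2423) = 1.003 mol·L⁻¹.
Y_N = C_N/C_{M0} = 1.003/2.08 = 0.482.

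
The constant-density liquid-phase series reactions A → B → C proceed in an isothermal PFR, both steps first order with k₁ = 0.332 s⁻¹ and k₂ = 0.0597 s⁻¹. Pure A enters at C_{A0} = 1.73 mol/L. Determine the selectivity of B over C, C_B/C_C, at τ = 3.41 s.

7.92

For first-order series with pure A initially, C_B(τ) = k₁C_{A0}/(k₂−k₁)·(e^(−k₁τ) − e^(−k₂τ)).
e^(−k₁τ) = e^(−0.332×3.41) = e^(−1.132) = 0.3223; e^(−k₂τ) = e^(−0.2036) = 0.8158.
C_B = 0.332×1.73/(0.0597−0.332) × (0.3223−0.8158) = (-2.109)×(-0.4935) = 1.041 mol/L.
C_A = C_{A0}e^(−k₁τ) = 0.5577 mol/L, so C_C = C_{A0}−C_A−C_B = 0.1315 mol/L; C_B/C_C = 7.92.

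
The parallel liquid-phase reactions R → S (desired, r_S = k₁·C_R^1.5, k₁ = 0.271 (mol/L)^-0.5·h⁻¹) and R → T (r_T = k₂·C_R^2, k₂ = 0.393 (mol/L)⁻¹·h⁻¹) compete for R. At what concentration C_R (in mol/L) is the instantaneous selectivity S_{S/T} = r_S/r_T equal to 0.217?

10.1 mol/L

S_{S/T} = (k₁/k₂)·C_R^-0.5 ⇒ C_R = (S·k₂/k₁)^(-2).
= (0.217×0.393/0.271)^(-2) = (0.3147)^(-2) = 10.1 mol/L.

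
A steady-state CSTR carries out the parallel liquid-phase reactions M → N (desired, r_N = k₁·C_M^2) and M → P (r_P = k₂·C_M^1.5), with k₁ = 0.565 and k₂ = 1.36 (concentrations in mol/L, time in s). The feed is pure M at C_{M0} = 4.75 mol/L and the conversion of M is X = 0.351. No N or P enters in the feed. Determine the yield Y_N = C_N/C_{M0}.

Exit C_M = C_{M0}(1−X) = 4.75×0.649 = 3.083 mol/L.
Rates in a CSTR are evaluated at the outlet concentration: r_N = 0.565×3.083^2 = 5.369, r_P = 1.36×3.083^1.5 = 7.361.
Fraction of consumed M going to N: r_N/(r_N+r_P) = 0.4218.
C_N = 0.4218·C_{M0}·X = 0.4218×4.75×0.351 = 0.703 mol/L; Y_N = C_N/C_{M0} = 0.148.

0.148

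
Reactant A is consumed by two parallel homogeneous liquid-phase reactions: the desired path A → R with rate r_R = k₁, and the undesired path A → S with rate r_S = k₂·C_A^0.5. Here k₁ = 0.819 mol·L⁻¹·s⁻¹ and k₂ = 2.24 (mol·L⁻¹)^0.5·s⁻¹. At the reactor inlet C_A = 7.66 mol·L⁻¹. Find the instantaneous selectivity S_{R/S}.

S_{R/S} = r_R/r_S = (k₁)/(k₂·C_A^0.5) = (k₁/k₂)·C_A^-0.5.
= (0.819) / (2.24×7.660^0.5) = 0.8190/6.200 = 0.132.
The undesired path is higher order in A, so low C_A (CSTR or dilute feed) favours R.

0.132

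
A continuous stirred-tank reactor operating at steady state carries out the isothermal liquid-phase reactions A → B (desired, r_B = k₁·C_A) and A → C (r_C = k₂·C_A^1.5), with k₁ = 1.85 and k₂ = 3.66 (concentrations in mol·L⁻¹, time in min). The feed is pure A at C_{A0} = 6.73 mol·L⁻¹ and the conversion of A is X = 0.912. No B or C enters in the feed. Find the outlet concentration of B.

Exit C_A = C_{A0}(1−X) = 6.73×0.0880 = 0.5922 mol·L⁻¹.
In a CSTR the entire volume is at exit conditions, so r_B = 1.85×0.5922 = 1.096 and r_C = 3.66×0.5922^1.5 = 1.668.
Fraction of consumed A going to B: r_B/(r_B+r_C) = 0.3964.
C_B = 0.3964·C_{A0}·X = 0.3964×6.73×0.912 = 2.43 mol·L⁻¹.

2.43 mol·L⁻¹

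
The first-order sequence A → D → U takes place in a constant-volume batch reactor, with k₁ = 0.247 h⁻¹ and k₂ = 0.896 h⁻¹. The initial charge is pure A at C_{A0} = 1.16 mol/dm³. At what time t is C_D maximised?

1.99 h

For first-order series the maximum of C_D occurs at t_opt = ln(k₂/k₁)/(k₂−k₁).
= ln(0.896/0.247)/(0.896−0.247) = ln(3.628)/0.6490 = 1.289/0.6490 = 1.99 h.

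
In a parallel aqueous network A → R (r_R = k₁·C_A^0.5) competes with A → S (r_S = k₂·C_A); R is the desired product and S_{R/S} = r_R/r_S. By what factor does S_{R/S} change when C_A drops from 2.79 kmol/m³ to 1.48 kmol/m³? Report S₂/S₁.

1.37

S_{R/S} = (k₁/k₂)·C_A^-0.5, so S₂/S₁ = (C_{A,2}/C_{A,1})^-0.5.
= (1.48/2.79)^(-0.5) = (0.5305)^(-0.5) = 1.37.
Selectivity toward R rises as C_A falls — low-concentration operation is favoured.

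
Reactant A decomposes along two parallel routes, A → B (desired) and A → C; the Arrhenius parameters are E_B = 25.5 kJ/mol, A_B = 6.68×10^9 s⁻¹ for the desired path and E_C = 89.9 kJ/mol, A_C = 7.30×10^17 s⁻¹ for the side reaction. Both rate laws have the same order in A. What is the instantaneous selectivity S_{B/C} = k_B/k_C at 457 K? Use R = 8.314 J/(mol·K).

0.210

Since both paths have the same order in A, the concentration cancels and S_{B/C} = k_B/k_C = (A_B/A_C)·exp[(E_C−E_B)/(RT)].
(E_C−E_B)/(RT) = (89.9−25.5)×10³/(8.314×457) = 64400/3799 = 16.95.
k_B/k_C = (6.68×10^9/7.30×10^17)·exp(16.95) = 9.151×10^-9 × 2.297×10^7 = 0.210.
Since E_B < E_C, lowering the temperature improves selectivity toward B.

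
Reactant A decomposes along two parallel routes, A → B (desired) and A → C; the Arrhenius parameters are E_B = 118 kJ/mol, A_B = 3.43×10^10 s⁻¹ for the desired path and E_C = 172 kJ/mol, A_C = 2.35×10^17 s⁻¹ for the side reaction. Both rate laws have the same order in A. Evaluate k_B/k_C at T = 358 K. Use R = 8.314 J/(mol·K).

11.1

With equal orders, S_{B/C} = k_B/k_C = (A_B/A_C)·exp[(E_C−E_B)/(RT)].
(E_C−E_B)/(RT) = (172−118)×10³/(8.314×358) = 54000/2976 = 18.14.
k_B/k_C = (3.43×10^10/2.35×10^17)·exp(18.14) = 1.460×10^-7 × 7.573×10^7 = 11.1.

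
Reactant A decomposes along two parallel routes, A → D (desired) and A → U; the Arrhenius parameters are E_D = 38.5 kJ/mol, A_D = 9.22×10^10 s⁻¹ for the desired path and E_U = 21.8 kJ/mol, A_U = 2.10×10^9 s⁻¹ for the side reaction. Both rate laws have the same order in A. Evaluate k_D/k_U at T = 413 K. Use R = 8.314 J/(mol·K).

0.339

With equal orders, S_{D/U} = k_D/k_U = (A_D/A_U)·exp[(E_U−E_D)/(RT)].
(E_U−E_D)/(RT) = (21.8−38.5)×10³/(8.314×413) = -16700/3434 = -4.864.
k_D/k_U = (9.22×10^10/2.10×10^9)·exp(-4.864) = 43.90 × 0.007723 = 0.339.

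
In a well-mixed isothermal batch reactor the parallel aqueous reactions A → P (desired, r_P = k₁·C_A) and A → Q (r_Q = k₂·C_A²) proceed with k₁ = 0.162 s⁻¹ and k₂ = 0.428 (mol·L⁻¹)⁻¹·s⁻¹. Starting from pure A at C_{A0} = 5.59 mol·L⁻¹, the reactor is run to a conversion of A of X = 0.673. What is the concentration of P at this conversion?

C_A = C_{A0}(1−X) = 1.828 mol·L⁻¹.
Along a PFR/batch, dC_P/dC_A = −r_P/(r_P+r_Q) = −k₁/(k₁+k₂·C_A).
Integrating from C_{A0} to C_A: C_P = (0.162/0.428)·ln[(0.162+0.428·5.59)/(0.162+0.428·1.83)] = 0.3785·ln(2.555/0.9444) = 0.3767 mol·L⁻¹.

0.377 mol·L⁻¹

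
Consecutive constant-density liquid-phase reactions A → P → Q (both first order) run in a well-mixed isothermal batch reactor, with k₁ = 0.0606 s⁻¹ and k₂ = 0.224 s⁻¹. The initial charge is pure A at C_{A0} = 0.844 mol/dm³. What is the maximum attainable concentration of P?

0.141 mol/dm³

For a first-order series the maximum intermediate yield is C_{P,max}/C_{A0} = (k₁/k₂)^[k₂/(k₂−k₁)].
= (0.0606/0.224)^(0.224/(0.224−0.0606)) = (0.2705)^(1.371) = 0.1666.
C_{P,max} = 0.1666×0.844 = 0.141 mol/dm³.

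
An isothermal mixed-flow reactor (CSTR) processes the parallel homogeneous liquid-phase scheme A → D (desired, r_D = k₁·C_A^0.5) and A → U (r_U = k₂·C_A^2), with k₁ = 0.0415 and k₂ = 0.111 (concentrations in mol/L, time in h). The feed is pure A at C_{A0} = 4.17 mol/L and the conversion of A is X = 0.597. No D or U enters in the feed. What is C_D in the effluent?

Exit C_A = C_{A0}(1−X) = 4.17×0.403 = 1.681 mol/L.
Rates in a CSTR are evaluated at the outlet concentration: r_D = 0.0415×1.681^0.5 = 0.05380, r_U = 0.111×1.681^2 = 0.3135.
Fraction of consumed A going to D: r_D/(r_D+r_U) = 0.1465.
C_D = 0.1465·C_{A0}·X = 0.1465×4.17×0.597 = 0.365 mol/L.

0.365 mol/L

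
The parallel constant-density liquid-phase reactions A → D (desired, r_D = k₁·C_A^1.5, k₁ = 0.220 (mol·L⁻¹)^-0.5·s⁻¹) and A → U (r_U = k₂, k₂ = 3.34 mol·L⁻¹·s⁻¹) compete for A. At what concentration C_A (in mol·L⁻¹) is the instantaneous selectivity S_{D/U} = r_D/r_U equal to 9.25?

27.0 mol·L⁻¹

S_{D/U} = (k₁/k₂)·C_A^1.5 ⇒ C_A = (S·k₂/k₁)^(1/1.5).
= (9.25×3.34/0.220)^(0.6667) = (140.4)^(0.6667) = 27.0 mol·L⁻¹.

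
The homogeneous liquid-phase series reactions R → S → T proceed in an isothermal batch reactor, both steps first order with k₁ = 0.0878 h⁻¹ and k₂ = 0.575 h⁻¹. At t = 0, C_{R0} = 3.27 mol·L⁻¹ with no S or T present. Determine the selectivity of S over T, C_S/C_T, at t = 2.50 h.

1.07

For first-order series with pure R initially, C_S(t) = k₁C_{R0}/(k₂−k₁)·(e^(−k₁t) − e^(−k₂t)).
e^(−k₁t) = e^(−0.0878×2.50) = e^(−0.2195) = 0.8029; e^(−k₂t) = e^(−1.438) = 0.2375.
C_S = 0.0878×3.27/(0.575−0.0878) × (0.8029−0.2375) = 0.5893×0.5654 = 0.3332 mol·L⁻¹.
C_R = C_{R0}e^(−k₁t) = 2.626 mol·L⁻¹, so C_T = C_{R0}−C_R−C_S = 0.3113 mol·L⁻¹; C_S/C_T = 1.07.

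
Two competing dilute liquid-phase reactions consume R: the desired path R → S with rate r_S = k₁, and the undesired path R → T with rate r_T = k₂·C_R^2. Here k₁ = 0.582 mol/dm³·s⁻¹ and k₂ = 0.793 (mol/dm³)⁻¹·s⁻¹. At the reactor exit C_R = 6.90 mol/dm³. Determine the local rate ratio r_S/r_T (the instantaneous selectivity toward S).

S_{S/T} = r_S/r_T = (k₁)/(k₂·C_R^2) = (k₁/k₂)·C_R^-2.
= (0.582) / (0.793×6.900^2) = 0.5820/37.75 = 0.0154.
The undesired path is higher order in R, so low C_R (CSTR or dilute feed) favours S.

0.0154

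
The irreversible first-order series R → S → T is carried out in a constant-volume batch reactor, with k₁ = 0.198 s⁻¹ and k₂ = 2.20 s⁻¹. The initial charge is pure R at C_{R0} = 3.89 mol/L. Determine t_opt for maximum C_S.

1.20 s

Setting dC_S/dt = 0 gives t_opt = ln(k₂/k₁)/(k₂−k₁).
= ln(2.20/0.198)/(2.20−0.198) = ln(11.11)/2.002 = 2.408/2.002 = 1.20 s.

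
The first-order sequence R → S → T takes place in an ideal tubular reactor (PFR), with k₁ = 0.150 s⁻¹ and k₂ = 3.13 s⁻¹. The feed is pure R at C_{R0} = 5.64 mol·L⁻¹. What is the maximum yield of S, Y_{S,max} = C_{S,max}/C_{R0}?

0.0411

At the optimum, C_{S,max}/C_{R0} = (k₁/k₂)^[k₂/(k₂−k₁)].
= (0.150/3.13)^(3.13/(3.13−0.150)) = (0.04792)^(1.050) = 0.04113.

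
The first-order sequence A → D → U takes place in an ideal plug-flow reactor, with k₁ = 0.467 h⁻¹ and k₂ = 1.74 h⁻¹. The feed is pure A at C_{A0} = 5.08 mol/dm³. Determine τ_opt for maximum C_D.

1.03 h

For first-order series the maximum of C_D occurs at τ_opt = ln(k₂/k₁)/(k₂−k₁).
= ln(1.74/0.467)/(1.74−0.467) = ln(3.726)/1.273 = 1.315/1.273 = 1.03 h.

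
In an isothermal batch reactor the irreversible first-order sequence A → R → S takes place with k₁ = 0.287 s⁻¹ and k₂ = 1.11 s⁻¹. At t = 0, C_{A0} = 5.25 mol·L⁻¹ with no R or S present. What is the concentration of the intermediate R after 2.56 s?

Solving the coupled first-order balances gives C_R(t) = [k₁/(k₂−k₁)]·C_{A0}·(e^(−k₁t) − e^(−k₂t)).
e^(−k₁t) = e^(−0.287×2.56) = e^(−0.7347) = 0.4796; e^(−k₂t) = e^(−2.842) = 0.05833.
C_R = 0.287×5.25/(1.11−0.287) × (0.4796−0.05833) = 1.831×0.4213 = 0.7713 mol·L⁻¹.

0.771 mol·L⁻¹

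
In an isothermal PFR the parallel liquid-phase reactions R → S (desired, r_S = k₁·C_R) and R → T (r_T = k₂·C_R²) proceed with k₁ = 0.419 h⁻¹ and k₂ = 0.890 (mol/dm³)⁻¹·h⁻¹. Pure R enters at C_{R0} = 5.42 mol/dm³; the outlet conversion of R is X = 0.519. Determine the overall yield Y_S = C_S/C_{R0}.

C_R = C_{R0}(1−X) = 2.607 mol/dm³.
Along a PFR/batch, dC_S/dC_R = −r_S/(r_S+r_T) = −k₁/(k₁+k₂·C_R).
Integrating from C_{R0} to C_R: C_S = (0.419/0.890)·ln[(0.419+0.890·5.42)/(0.419+0.890·2.61)] = 0.4708·ln(5.243/2.739) = 0.3056 mol/dm³.
Y_S = C_S/C_{R0} = 0.3056/5.42 = 0.0564.

0.0564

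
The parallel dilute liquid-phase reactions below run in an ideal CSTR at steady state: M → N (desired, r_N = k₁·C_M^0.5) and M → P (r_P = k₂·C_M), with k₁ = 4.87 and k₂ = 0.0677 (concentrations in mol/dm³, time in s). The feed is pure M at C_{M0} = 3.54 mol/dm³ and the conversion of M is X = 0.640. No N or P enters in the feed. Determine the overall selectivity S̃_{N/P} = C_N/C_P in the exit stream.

63.7

Exit C_M = C_{M0}(1−X) = 3.54×0.360 = 1.274 mol/dm³.
A CSTR operates uniformly at the exit composition, giving r_N = 5.498 and r_P = 0.08628 (each k·C_M^n at C_M = 1.274).
Overall selectivity = C_N/C_P = r_Nτ/(r_Pτ) = r_N/r_P = 63.7.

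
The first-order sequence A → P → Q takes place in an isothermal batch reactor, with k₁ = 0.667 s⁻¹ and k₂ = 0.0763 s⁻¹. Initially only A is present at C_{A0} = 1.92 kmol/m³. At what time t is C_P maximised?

3.67 s

Setting dC_P/dt = 0 gives t_opt = ln(k₂/k₁)/(k₂−k₁).
= ln(0.0763/0.667)/(0.0763−0.667) = ln(0.1144)/-0.5907 = -2.168/-0.5907 = 3.67 s.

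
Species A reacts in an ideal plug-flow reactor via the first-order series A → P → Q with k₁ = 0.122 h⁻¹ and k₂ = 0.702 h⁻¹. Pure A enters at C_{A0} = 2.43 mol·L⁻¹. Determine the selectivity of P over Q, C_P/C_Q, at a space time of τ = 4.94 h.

0.316

Solving the coupled first-order balances gives C_P(τ) = [k₁/(k₂−k₁)]·C_{A0}·(e^(−k₁τ) − e^(−k₂τ)).
e^(−k₁τ) = e^(−0.122×4.94) = e^(−0.6027) = 0.5473; e^(−k₂τ) = e^(−3.468) = 0.03118.
C_P = 0.122×2.43/(0.702−0.122) × (0.5473−0.03118) = 0.5111×0.5162 = 0.2638 mol·L⁻¹.
C_A = C_{A0}e^(−k₁τ) = 1.330 mol·L⁻¹, so C_Q = C_{A0}−C_A−C_P = 0.8361 mol·L⁻¹; C_P/C_Q = 0.316.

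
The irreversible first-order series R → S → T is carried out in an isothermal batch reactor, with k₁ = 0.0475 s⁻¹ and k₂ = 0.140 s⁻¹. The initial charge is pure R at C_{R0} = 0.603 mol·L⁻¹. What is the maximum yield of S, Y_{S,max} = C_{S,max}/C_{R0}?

For a first-order series the maximum intermediate yield is C_{S,max}/C_{R0} = (k₁/k₂)^[k₂/(k₂−k₁)].
= (0.0475/0.140)^(0.140/(0.140−0.0475)) = (0.3393)^(1.514) = 0.1948.

0.195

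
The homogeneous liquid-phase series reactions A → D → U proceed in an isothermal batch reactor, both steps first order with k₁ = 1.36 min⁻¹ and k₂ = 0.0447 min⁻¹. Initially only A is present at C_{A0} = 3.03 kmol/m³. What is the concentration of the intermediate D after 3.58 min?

Solving the coupled first-order balances gives C_D(t) = [k₁/(k₂−k₁)]·C_{A0}·(e^(−k₁t) − e^(−k₂t)).
e^(−k₁t) = e^(−1.36×3.58) = e^(−4.869) = 0.007683; e^(−k₂t) = e^(−0.1600) = 0.8521.
C_D = 1.36×3.03/(0.0447−1.36) × (0.007683−0.8521) = (-3.133)×(-0.8444) = 2.646 kmol/m³.

2.65 kmol/m³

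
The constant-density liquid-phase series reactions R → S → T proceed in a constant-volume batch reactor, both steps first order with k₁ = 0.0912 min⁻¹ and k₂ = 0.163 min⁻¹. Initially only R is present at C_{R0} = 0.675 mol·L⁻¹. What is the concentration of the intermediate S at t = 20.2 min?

For first-order series with pure R initially, C_S(t) = k₁C_{R0}/(k₂−k₁)·(e^(−k₁t) − e^(−k₂t)).
e^(−k₁t) = e^(−0.0912×20.2) = e^(−1.842) = 0.1585; e^(−k₂t) = e^(−3.293) = 0.03716.
C_S = 0.0912×0.675/(0.163−0.0912) × (0.1585−0.03716) = 0.8574×0.1213 = 0.1040 mol·L⁻¹.

0.104 mol·L⁻¹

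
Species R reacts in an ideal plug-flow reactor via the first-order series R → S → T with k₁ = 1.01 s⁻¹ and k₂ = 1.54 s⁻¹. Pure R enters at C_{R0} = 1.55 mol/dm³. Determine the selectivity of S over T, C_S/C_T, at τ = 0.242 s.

4.83

The intermediate concentration in a first-order A→B→C sequence is C_S = k₁C_{R0}(e^(−k₁τ) − e^(−k₂τ))/(k₂−k₁).
e^(−k₁τ) = e^(−1.01×0.242) = e^(−0.2444) = 0.7832; e^(−k₂τ) = e^(−0.3727) = 0.6889.
C_S = 1.01×1.55/(1.54−1.01) × (0.7832−0.6889) = 2.954×0.09427 = 0.2785 mol/dm³.
C_R = C_{R0}e^(−k₁τ) = 1.214 mol/dm³, so C_T = C_{R0}−C_R−C_S = 0.05764 mol/dm³; C_S/C_T = 4.83.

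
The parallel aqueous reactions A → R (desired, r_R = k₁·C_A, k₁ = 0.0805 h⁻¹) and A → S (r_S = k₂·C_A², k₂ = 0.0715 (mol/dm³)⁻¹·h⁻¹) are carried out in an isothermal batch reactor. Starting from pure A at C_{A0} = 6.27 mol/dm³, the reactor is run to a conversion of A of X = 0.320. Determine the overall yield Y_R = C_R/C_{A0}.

0.0568

C_A = C_{A0}(1−X) = 4.264 mol/dm³.
Along a PFR/batch, dC_R/dC_A = −r_R/(r_R+r_S) = −k₁/(k₁+k₂·C_A).
Integrating from C_{A0} to C_A: C_R = (0.0805/0.0715)·ln[(0.0805+0.0715·6.27)/(0.0805+0.0715·4.26)] = 1.126·ln(0.5288/0.3853) = 0.3563 mol/dm³.
Y_R = C_R/C_{A0} = 0.3563/6.27 = 0.0568.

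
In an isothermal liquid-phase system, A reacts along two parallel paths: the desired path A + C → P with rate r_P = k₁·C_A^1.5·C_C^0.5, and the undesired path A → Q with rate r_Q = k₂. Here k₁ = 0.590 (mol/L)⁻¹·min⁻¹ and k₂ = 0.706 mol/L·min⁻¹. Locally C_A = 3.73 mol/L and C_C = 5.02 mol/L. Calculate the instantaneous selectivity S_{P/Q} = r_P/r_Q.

S_{P/Q} = r_P/r_Q = (k₁·C_A^1.5·C_C^0.5)/(k₂) = (k₁/k₂)·C_A^1.5·C_C^0.5.
= (0.590×3.730^1.5×5.020^0.5) / (0.706) = 9.523/0.7060 = 13.5.

13.5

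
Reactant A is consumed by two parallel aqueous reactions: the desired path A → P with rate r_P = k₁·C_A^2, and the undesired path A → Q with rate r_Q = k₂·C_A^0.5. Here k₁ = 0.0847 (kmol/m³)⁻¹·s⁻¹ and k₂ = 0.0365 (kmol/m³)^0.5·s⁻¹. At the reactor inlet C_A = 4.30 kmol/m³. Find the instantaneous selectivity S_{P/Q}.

S_{P/Q} = r_P/r_Q = (k₁·C_A^2)/(k₂·C_A^0.5) = (k₁/k₂)·C_A^1.5.
= (0.0847×4.300^2) / (0.0365×4.300^0.5) = 1.566/0.07569 = 20.7.
Since the desired path is higher order in A, keeping C_A high (PFR or concentrated feed) favours P.

20.7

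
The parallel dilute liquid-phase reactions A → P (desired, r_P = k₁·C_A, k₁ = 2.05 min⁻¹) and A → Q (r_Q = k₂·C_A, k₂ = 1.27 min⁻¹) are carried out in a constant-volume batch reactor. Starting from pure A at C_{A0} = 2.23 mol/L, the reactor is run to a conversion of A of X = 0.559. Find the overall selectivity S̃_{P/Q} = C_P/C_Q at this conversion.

1.61

C_A = C_{A0}(1−X) = 0.9834 mol/L.
Both paths are first order in A, so the instantaneous fraction to P is constant: dC_P/d(−C_A) = k₁/(k₁+k₂) = 0.6175.
C_P = 0.6175·(C_{A0}−C_A) = 0.6175×1.247 = 0.770 mol/L.
C_Q = (C_{A0}−C_A)−C_P = 0.4769 mol/L; S̃_{P/Q} = 0.7697/0.4769 = 1.61.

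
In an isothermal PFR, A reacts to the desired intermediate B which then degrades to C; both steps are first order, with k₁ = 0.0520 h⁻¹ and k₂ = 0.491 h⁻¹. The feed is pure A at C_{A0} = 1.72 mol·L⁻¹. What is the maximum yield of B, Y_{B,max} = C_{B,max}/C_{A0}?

0.0812

At the optimum, C_{B,max}/C_{A0} = (k₁/k₂)^[k₂/(k₂−k₁)].
= (0.0520/0.491)^(0.491/(0.491−0.0520)) = (0.1059)^(1.118) = 0.08118.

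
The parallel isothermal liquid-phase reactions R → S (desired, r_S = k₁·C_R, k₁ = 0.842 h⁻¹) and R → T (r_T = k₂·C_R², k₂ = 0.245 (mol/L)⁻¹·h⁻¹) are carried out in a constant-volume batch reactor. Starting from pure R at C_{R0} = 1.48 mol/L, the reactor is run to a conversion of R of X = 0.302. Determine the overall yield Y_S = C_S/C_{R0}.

0.221

C_R = C_{R0}(1−X) = 1.033 mol/L.
Along a PFR/batch, dC_S/dC_R = −r_S/(r_S+r_T) = −k₁/(k₁+k₂·C_R).
Integrating from C_{R0} to C_R: C_S = (0.842/0.245)·ln[(0.842+0.245·1.48)/(0.842+0.245·1.03)] = 3.437·ln(1.205/1.095) = 0.3275 mol/L.
Y_S = C_S/C_{R0} = 0.3275/1.48 = 0.221.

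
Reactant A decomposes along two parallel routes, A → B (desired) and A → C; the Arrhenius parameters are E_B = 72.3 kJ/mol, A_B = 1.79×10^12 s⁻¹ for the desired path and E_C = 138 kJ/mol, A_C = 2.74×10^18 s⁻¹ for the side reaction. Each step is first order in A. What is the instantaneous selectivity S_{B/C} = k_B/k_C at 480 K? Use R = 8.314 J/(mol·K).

Since both paths have the same order in A, the concentration cancels and S_{B/C} = k_B/k_C = (A_B/A_C)·exp[(E_C−E_B)/(RT)].
(E_C−E_B)/(RT) = (138−72.3)×10³/(8.314×480) = 65700/3991 = 16.46.
k_B/k_C = (1.79×10^12/2.74×10^18)·exp(16.46) = 6.533×10^-7 × 1.412×10^7 = 9.23.

9.23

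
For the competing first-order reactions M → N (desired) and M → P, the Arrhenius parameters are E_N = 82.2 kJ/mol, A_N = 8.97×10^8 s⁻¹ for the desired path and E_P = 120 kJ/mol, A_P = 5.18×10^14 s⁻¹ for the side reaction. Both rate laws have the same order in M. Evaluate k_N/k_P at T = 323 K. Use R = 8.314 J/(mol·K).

2.25

k_N/k_P = (A_N/A_P)·exp[−(E_N−E_P)/(RT)] = (A_N/A_P)·exp[(E_P−E_N)/(RT)].
(E_P−E_N)/(RT) = (120−82.2)×10³/(8.314×323) = 37800/2685 = 14.08.
k_N/k_P = (8.97×10^8/5.18×10^14)·exp(14.08) = 1.732×10^-6 × 1.298×10^6 = 2.25.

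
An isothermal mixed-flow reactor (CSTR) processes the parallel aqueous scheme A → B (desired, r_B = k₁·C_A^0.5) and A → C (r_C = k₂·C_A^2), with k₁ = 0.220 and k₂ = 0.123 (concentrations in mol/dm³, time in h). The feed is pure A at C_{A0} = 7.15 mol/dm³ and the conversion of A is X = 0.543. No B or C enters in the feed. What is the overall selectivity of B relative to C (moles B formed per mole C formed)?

0.303

Exit C_A = C_{A0}(1−X) = 7.15×0.457 = 3.268 mol/dm³.
Rates in a CSTR are evaluated at the outlet concentration: r_B = 0.220×3.268^0.5 = 0.3977, r_C = 0.123×3.268^2 = 1.313.
Overall selectivity = C_B/C_C = r_Bτ/(r_Cτ) = r_B/r_C = 0.303.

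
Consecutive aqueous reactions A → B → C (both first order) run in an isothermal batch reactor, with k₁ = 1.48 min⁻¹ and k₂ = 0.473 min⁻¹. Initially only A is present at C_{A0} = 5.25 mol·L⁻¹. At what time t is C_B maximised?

1.13 min

For first-order series the maximum of C_B occurs at t_opt = ln(k₂/k₁)/(k₂−k₁).
= ln(0.473/1.48)/(0.473−1.48) = ln(0.3196)/-1.007 = -1.141/-1.007 = 1.13 min.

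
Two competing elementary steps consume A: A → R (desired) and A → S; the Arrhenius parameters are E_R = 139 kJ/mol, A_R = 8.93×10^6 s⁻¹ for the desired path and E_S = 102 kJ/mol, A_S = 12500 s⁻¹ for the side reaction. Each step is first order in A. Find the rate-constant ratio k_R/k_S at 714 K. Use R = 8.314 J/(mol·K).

1.40

Since both paths have the same order in A, the concentration cancels and S_{R/S} = k_R/k_S = (A_R/A_S)·exp[(E_S−E_R)/(RT)].
(E_S−E_R)/(RT) = (102−139)×10³/(8.314×714) = -37000/5936 = -6.233.
k_R/k_S = (8.93×10^6/12500)·exp(-6.233) = 714.4 × 0.001964 = 1.40.
Since E_R > E_S, raising the temperature improves selectivity toward R.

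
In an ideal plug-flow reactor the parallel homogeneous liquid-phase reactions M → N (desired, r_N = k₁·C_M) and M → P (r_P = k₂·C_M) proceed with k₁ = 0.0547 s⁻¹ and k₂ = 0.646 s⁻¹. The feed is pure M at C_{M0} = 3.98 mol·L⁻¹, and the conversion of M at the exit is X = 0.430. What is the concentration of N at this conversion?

C_M = C_{M0}(1−X) = 2.269 mol·L⁻¹.
Both paths are first order in M, so the instantaneous fraction to N is constant: dC_N/d(−C_M) = k₁/(k₁+k₂) = 0.07806.
C_N = 0.07806·(C_{M0}−C_M) = 0.07806×1.711 = 0.134 mol·L⁻¹.

0.134 mol·L⁻¹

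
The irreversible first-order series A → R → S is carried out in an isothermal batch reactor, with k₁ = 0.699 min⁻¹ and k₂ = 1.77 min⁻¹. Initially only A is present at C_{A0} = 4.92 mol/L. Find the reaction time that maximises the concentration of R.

0.867 min

Setting dC_R/dt = 0 gives t_opt = ln(k₂/k₁)/(k₂−k₁).
= ln(1.77/0.699)/(1.77−0.699) = ln(2.532)/1.071 = 0.9291/1.071 = 0.867 min.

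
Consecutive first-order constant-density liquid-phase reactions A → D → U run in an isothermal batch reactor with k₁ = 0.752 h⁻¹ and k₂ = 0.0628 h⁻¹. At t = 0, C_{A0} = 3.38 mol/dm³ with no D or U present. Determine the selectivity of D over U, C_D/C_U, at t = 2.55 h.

9.19

Solving the coupled first-order balances gives C_D(t) = [k₁/(k₂−k₁)]·C_{A0}·(e^(−k₁t) − e^(−k₂t)).
e^(−k₁t) = e^(−0.752×2.55) = e^(−1.918) = 0.1470; e^(−k₂t) = e^(−0.1601) = 0.8520.
C_D = 0.752×3.38/(0.0628−0.752) × (0.1470−0.8520) = (-3.688)×(-0.7051) = 2.600 mol/dm³.
C_A = C_{A0}e^(−k₁t) = 0.4967 mol/dm³, so C_U = C_{A0}−C_A−C_D = 0.2830 mol/dm³; C_D/C_U = 9.19.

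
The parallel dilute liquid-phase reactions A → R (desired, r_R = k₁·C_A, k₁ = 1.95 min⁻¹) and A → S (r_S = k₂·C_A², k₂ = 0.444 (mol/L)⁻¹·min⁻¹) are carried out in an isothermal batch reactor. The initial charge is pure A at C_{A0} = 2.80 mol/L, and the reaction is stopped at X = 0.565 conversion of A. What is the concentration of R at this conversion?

1.09 mol/L

C_A = C_{A0}(1−X) = 1.218 mol/L.
Along a PFR/batch, dC_R/dC_A = −r_R/(r_R+r_S) = −k₁/(k₁+k₂·C_A).
Integrating from C_{A0} to C_A: C_R = (1.95/0.444)·ln[(1.95+0.444·2.80)/(1.95+0.444·1.22)] = 4.392·ln(3.193/2.491) = 1.091 mol/L.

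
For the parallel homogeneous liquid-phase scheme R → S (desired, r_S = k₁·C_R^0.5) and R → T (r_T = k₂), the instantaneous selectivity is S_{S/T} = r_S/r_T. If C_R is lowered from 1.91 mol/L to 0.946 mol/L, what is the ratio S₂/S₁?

0.704

S_{S/T} = (k₁/k₂)·C_R^0.5, so S₂/S₁ = (C_{R,2}/C_{R,1})^0.5.
= (0.946/1.91)^0.5 = (0.4953)^0.5 = 0.704.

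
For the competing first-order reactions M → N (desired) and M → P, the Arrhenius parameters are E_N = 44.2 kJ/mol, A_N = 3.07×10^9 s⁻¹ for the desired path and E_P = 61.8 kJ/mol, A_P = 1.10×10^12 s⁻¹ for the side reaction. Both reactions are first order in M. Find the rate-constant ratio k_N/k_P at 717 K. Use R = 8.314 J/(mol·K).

0.0535

With equal orders, S_{N/P} = k_N/k_P = (A_N/A_P)·exp[(E_P−E_N)/(RT)].
(E_P−E_N)/(RT) = (61.8−44.2)×10³/(8.314×717) = 17600/5961 = 2.952.
k_N/k_P = (3.07×10^9/1.10×10^12)·exp(2.952) = 0.002791 × 19.15 = 0.0535.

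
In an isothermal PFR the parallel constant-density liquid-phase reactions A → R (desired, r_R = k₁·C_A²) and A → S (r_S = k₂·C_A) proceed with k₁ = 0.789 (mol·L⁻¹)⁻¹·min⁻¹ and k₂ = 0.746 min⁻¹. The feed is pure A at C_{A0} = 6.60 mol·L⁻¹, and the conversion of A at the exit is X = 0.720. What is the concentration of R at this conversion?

C_A = C_{A0}(1−X) = 1.848 mol·L⁻¹.
Along a PFR/batch, dC_S/dC_A = −r_S/(r_R+r_S) = −k₂/(k₂+k₁·C_A).
Integrating from C_{A0} to C_A: C_S = (0.746/0.789)·ln[(0.746+0.789·6.60)/(0.746+0.789·1.85)] = 0.9455·ln(5.953/2.204) = 0.9395 mol·L⁻¹.
Then C_R = (C_{A0}−C_A) − C_S = 4.752 − 0.9395 = 3.812 mol·L⁻¹.

3.81 mol·L⁻¹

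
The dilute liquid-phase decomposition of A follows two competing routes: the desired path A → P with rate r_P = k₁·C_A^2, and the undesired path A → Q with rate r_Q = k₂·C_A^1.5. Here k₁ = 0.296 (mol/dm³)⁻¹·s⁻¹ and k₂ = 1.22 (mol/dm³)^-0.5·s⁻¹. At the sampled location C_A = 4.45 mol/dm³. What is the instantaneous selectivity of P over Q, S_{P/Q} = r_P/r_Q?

S_{P/Q} = r_P/r_Q = (k₁·C_A^2)/(k₂·C_A^1.5) = (k₁/k₂)·C_A^0.5.
= (0.296×4.450^2) / (1.22×4.450^1.5) = 5.862/11.45 = 0.512.
Since the desired path is higher order in A, keeping C_A high (PFR or concentrated feed) favours P.

0.512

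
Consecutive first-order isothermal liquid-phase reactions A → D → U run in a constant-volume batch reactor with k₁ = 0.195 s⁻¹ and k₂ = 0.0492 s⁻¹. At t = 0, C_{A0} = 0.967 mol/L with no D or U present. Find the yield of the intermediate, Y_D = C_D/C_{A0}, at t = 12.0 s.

0.612

The intermediate concentration in a first-order A→B→C sequence is C_D = k₁C_{A0}(e^(−k₁t) − e^(−k₂t))/(k₂−k₁).
e^(−k₁t) = e^(−0.195×12.0) = e^(−2.340) = 0.09633; e^(−k₂t) = e^(−0.5904) = 0.5541.
C_D = 0.195×0.967/(0.0492−0.195) × (0.09633−0.5541) = (-1.293)×(-0.4578) = 0.5921 mol/L.
Y_D = C_D/C_{A0} = 0.5921/0.967 = 0.612.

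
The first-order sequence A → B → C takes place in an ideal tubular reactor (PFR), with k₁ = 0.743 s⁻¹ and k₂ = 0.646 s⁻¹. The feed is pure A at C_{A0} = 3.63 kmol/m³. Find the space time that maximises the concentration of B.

For first-order series the maximum of C_B occurs at τ_opt = ln(k₂/k₁)/(k₂−k₁).
= ln(0.646/0.743)/(0.646−0.743) = ln(0.8694)/-0.09700 = -0.1399/-0.09700 = 1.44 s.

1.44 s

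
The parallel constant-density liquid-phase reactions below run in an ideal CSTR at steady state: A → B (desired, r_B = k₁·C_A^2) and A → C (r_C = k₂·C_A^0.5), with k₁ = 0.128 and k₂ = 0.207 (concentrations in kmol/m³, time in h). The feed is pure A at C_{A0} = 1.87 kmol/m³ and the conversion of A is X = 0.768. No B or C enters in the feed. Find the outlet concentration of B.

Exit C_A = C_{A0}(1−X) = 1.87×0.232 = 0.4338 kmol/m³.
Rates in a CSTR are evaluated at the outlet concentration: r_B = 0.128×0.4338^2 = 0.02409, r_C = 0.207×0.4338^0.5 = 0.1363.
Fraction of consumed A going to B: r_B/(r_B+r_C) = 0.1502.
C_B = 0.1502·C_{A0}·X = 0.1502×1.87×0.768 = 0.216 kmol/m³.

0.216 kmol/m³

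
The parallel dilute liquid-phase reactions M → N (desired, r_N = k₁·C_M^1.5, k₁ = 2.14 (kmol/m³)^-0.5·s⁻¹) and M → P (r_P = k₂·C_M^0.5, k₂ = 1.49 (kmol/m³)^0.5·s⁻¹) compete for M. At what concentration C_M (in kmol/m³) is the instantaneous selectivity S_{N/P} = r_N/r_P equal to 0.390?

0.272 kmol/m³

S_{N/P} = (k₁/k₂)·C_M ⇒ C_M = S·k₂/k₁.
= 0.390×1.49/2.14 = 0.272 kmol/m³.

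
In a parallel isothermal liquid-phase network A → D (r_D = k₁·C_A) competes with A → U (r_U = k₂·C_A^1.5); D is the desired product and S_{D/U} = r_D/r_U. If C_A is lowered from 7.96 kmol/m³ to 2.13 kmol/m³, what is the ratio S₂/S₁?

S_{D/U} = (k₁/k₂)·C_A^-0.5, so S₂/S₁ = (C_{A,2}/C_{A,1})^-0.5.
= (2.13/7.96)^(-0.5) = (0.2676)^(-0.5) = 1.93.
Selectivity toward D rises as C_A falls — low-concentration operation is favoured.

1.93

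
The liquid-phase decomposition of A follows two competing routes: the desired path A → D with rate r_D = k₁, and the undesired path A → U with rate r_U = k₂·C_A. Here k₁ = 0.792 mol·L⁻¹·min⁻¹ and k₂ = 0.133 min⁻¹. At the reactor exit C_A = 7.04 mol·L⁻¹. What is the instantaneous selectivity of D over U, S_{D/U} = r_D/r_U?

0.846

S_{D/U} = r_D/r_U = (k₁)/(k₂·C_A) = (k₁/k₂)·C_A⁻¹.
= (0.792) / (0.133×7.040) = 0.7920/0.9363 = 0.846.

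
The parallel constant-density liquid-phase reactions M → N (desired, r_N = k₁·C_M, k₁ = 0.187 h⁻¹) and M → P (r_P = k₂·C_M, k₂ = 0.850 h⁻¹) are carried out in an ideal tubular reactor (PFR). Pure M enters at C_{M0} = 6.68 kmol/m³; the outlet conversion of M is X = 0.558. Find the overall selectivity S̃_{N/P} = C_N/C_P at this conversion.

0.220

C_M = C_{M0}(1−X) = 2.953 kmol/m³.
Both paths are first order in M, so the instantaneous fraction to N is constant: dC_N/d(−C_M) = k₁/(k₁+k₂) = 0.1803.
C_N = 0.1803·(C_{M0}−C_M) = 0.1803×3.727 = 0.672 kmol/m³.
C_P = (C_{M0}−C_M)−C_N = 3.055 kmol/m³; S̃_{N/P} = 0.6722/3.055 = 0.220.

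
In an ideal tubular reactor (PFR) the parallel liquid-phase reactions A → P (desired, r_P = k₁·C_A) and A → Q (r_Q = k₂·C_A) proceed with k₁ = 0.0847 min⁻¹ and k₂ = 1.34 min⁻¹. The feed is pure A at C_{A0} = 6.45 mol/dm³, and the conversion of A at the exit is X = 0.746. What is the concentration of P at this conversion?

C_A = C_{A0}(1−X) = 1.638 mol/dm³.
Both paths are first order in A, so the instantaneous fraction to P is constant: dC_P/d(−C_A) = k₁/(k₁+k₂) = 0.05945.
C_P = 0.05945·(C_{A0}−C_A) = 0.05945×4.812 = 0.286 mol/dm³.

0.286 mol/dm³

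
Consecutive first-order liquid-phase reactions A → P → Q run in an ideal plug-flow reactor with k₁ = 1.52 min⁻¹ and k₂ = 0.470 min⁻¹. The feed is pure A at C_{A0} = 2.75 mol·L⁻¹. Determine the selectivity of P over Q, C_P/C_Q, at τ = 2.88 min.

0.563

For first-order series with pure A initially, C_P(τ) = k₁C_{A0}/(k₂−k₁)·(e^(−k₁τ) − e^(−k₂τ)).
e^(−k₁τ) = e^(−1.52×2.88) = e^(−4.378) = 0.01256; e^(−k₂τ) = e^(−1.354) = 0.2583.
C_P = 1.52×2.75/(0.470−1.52) × (0.01256−0.2583) = (-3.981)×(-0.2458) = 0.9783 mol·L⁻¹.
C_A = C_{A0}e^(−k₁τ) = 0.03453 mol·L⁻¹, so C_Q = C_{A0}−C_A−C_P = 1.737 mol·L⁻¹; C_P/C_Q = 0.563.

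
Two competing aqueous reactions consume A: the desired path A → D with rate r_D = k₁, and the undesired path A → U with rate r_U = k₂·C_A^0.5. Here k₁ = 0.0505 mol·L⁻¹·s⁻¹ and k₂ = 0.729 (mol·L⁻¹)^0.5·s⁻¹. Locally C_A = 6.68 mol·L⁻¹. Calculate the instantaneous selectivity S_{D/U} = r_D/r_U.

S_{D/U} = r_D/r_U = (k₁)/(k₂·C_A^0.5) = (k₁/k₂)·C_A^-0.5.
= (0.0505) / (0.729×6.680^0.5) = 0.05050/1.884 = 0.0268.
The undesired path is higher order in A, so low C_A (CSTR or dilute feed) favours D.

0.0268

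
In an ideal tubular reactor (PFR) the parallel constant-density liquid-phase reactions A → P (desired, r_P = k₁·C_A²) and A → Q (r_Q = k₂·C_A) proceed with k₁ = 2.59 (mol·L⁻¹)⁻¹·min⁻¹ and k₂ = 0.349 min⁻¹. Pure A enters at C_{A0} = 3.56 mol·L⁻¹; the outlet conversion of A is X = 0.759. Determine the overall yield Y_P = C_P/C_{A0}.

0.709

C_A = C_{A0}(1−X) = 0.8580 mol·L⁻¹.
Along a PFR/batch, dC_Q/dC_A = −r_Q/(r_P+r_Q) = −k₂/(k₂+k₁·C_A).
Integrating from C_{A0} to C_A: C_Q = (0.349/2.59)·ln[(0.349+2.59·3.56)/(0.349+2.59·0.858)] = 0.1347·ln(9.569/2.571) = 0.1771 mol·L⁻¹.
Then C_P = (C_{A0}−C_A) − C_Q = 2.702 − 0.1771 = 2.525 mol·L⁻¹.
Y_P = C_P/C_{A0} = 2.525/3.56 = 0.709.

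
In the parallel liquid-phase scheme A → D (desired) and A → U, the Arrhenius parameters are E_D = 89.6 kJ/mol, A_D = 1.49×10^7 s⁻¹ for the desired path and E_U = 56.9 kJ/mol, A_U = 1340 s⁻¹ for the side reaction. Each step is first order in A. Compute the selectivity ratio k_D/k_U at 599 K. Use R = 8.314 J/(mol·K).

15.6

With equal orders, S_{D/U} = k_D/k_U = (A_D/A_U)·exp[(E_U−E_D)/(RT)].
(E_U−E_D)/(RT) = (56.9−89.6)×10³/(8.314×599) = -32700/4980 = -6.566.
k_D/k_U = (1.49×10^7/1340)·exp(-6.566) = 11119 × 0.001407 = 15.6.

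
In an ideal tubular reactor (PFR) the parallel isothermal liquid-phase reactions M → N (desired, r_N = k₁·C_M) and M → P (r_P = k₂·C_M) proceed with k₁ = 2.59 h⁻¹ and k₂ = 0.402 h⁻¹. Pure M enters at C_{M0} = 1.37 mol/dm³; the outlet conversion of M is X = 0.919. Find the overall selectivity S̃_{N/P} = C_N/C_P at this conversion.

C_M = C_{M0}(1−X) = 0.1110 mol/dm³.
Both paths are first order in M, so the instantaneous fraction to N is constant: dC_N/d(−C_M) = k₁/(k₁+k₂) = 0.8656.
C_N = 0.8656·(C_{M0}−C_M) = 0.8656×1.259 = 1.09 mol/dm³.
C_P = (C_{M0}−C_M)−C_N = 0.1692 mol/dm³; S̃_{N/P} = 1.090/0.1692 = 6.44.

6.44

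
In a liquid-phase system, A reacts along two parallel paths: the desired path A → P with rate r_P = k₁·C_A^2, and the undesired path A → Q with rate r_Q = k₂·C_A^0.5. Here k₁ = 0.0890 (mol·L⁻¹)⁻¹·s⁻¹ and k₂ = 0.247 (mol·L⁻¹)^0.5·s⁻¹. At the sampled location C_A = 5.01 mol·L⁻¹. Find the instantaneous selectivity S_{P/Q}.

S_{P/Q} = r_P/r_Q = (k₁·C_A^2)/(k₂·C_A^0.5) = (k₁/k₂)·C_A^1.5.
= (0.0890×5.010^2) / (0.247×5.010^0.5) = 2.234/0.5529 = 4.04.

4.04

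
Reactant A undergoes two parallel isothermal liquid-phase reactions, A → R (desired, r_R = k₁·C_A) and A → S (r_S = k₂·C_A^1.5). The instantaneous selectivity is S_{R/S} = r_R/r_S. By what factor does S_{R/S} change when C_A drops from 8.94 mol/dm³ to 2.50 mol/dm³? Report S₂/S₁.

1.89

S_{R/S} = (k₁/k₂)·C_A^-0.5, so S₂/S₁ = (C_{A,2}/C_{A,1})^-0.5.
= (2.50/8.94)^(-0.5) = (0.2796)^(-0.5) = 1.89.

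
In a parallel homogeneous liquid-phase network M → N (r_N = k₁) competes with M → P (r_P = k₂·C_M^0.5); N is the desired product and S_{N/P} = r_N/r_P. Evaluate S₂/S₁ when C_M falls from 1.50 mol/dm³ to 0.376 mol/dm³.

2.00

S_{N/P} = (k₁/k₂)·C_M^-0.5, so S₂/S₁ = (C_{M,2}/C_{M,1})^-0.5.
= (0.376/1.50)^(-0.5) = (0.2507)^(-0.5) = 2.00.
Selectivity toward N rises as C_M falls — low-concentration operation is favoured.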